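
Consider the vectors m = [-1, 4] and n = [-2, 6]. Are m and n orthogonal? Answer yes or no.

m · n = (-1)·(-2) + 4·6 = 2 + 24 = 26
Nonzero, so the vectors are not orthogonal.

no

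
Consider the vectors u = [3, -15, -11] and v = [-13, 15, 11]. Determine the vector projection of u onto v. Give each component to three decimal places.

u · v = 3·(-13) + (-15)·15 + (-11)·11 = -39 - 225 - 121 = -385
|v|² = 169 + 225 + 121 = 515
proj_v u = (-385/515) · (-13, 15, 11) ≈ (9.718, -11.214, -8.223)

(9.718, -11.214, -8.223)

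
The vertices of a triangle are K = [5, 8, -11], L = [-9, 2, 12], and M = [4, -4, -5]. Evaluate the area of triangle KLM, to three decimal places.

147.957

KL = (-14, -6, 23),  KM = (-1, -12, 6)
i: (-6)·6 - 23·(-12) = -36 - (-276) = 240
j: 23·(-1) - (-14)·6 = -23 - (-84) = 61
k: (-14)·(-12) - (-6)·(-1) = 168 - 6 = 162
KL × KM = (240, 61, 162)
|KL × KM| = √87565 ≈ 295.9138
area = ½ · 295.9138 ≈ 147.957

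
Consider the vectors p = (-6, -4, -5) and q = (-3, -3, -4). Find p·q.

50

p · q = (-6)·(-3) + (-4)·(-3) + (-5)·(-4) = 18 + 12 + 20 = 50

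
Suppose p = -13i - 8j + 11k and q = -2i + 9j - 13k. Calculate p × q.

i: (-8)·(-13) - 11·9 = 104 - 99 = 5
j: 11·(-2) - (-13)·(-13) = -22 - 169 = -191
k: (-13)·9 - (-8)·(-2) = -117 - 16 = -133
p × q = (5, -191, -133)

(5, -191, -133)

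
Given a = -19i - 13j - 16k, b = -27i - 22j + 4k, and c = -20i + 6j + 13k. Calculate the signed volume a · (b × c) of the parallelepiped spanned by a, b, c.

11999

b × c:
i: (-22)·13 - 4·6 = -286 - 24 = -310
j: 4·(-20) - (-27)·13 = -80 - (-351) = 271
k: (-27)·6 - (-22)·(-20) = -162 - 440 = -602
b × c = (-310, 271, -602)
a · (b × c) = (-19)·(-310) + (-13)·271 + (-16)·(-602) = 5890 - 3523 + 9632 = 11999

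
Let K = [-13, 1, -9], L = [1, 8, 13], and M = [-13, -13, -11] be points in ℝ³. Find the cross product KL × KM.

KL = (14, 7, 22)
KM = (0, -14, -2)
i: 7·(-2) - 22·(-14) = -14 - (-308) = 294
j: 22·0 - 14·(-2) = 0 - (-28) = 28
k: 14·(-14) - 7·0 = -196 - 0 = -196
KL × KM = (294, 28, -196)

(294, 28, -196)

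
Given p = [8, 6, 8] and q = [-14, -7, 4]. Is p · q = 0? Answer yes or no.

no

p · q = 8·(-14) + 6·(-7) + 8·4 = -112 - 42 + 32 = -122
Nonzero, so the vectors are not orthogonal.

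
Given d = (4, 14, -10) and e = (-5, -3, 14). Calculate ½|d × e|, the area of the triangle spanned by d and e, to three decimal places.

i: 14·14 - (-10)·(-3) = 196 - 30 = 166
j: (-10)·(-5) - 4·14 = 50 - 56 = -6
k: 4·(-3) - 14·(-5) = -12 - (-70) = 58
d × e = (166, -6, 58)
|d × e| = √(166² + (-6)² + 58²) = √30956 ≈ 175.9432
area = ½ · 175.9432 ≈ 87.972

87.972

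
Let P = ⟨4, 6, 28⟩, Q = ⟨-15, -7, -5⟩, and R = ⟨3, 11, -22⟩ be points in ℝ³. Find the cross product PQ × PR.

(815, -917, -108)

PQ = (-19, -13, -33)
PR = (-1, 5, -50)
i: (-13)·(-50) - (-33)·5 = 650 - (-165) = 815
j: (-33)·(-1) - (-19)·(-50) = 33 - 950 = -917
k: (-19)·5 - (-13)·(-1) = -95 - 13 = -108
PQ × PR = (815, -917, -108)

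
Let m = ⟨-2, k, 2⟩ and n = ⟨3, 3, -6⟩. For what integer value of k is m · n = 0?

6

m · n = (-2)·3 + k·3 + 2·(-6) = -18 + 3k
Set equal to 0: 3k = 18, so k = 6.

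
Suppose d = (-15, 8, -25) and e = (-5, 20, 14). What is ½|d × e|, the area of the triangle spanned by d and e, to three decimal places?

i: 8·14 - (-25)·20 = 112 - (-500) = 612
j: (-25)·(-5) - (-15)·14 = 125 - (-210) = 335
k: (-15)·20 - 8·(-5) = -300 - (-40) = -260
d × e = (612, 335, -260)
|d × e| = √(612² + 335² + (-260)²) = √554369 ≈ 744.5596
area = ½ · 744.5596 ≈ 372.280

372.280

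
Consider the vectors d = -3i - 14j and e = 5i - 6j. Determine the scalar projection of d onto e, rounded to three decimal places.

8.835

d · e = (-3)·5 + (-14)·(-6) = -15 + 84 = 69
|e| = √(25 + 36) = √61 ≈ 7.8102
comp_e d = 69 / √61 ≈ 8.835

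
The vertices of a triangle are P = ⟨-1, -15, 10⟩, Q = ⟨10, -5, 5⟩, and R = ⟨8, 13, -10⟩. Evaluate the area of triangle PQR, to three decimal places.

PQ = (11, 10, -5),  PR = (9, 28, -20)
i: 10·(-20) - (-5)·28 = -200 - (-140) = -60
j: (-5)·9 - 11·(-20) = -45 - (-220) = 175
k: 11·28 - 10·9 = 308 - 90 = 218
PQ × PR = (-60, 175, 218)
|PQ × PR| = √81749 ≈ 285.9178
area = ½ · 285.9178 ≈ 142.959

142.959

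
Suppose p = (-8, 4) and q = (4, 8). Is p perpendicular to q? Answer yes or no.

p · q = (-8)·4 + 4·8 = -32 + 32 = 0
Zero, so the vectors are orthogonal.

yes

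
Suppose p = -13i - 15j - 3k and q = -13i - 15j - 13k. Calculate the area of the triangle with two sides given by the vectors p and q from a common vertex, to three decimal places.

99.247

i: (-15)·(-13) - (-3)·(-15) = 195 - 45 = 150
j: (-3)·(-13) - (-13)·(-13) = 39 - 169 = -130
k: (-13)·(-15) - (-15)·(-13) = 195 - 195 = 0
p × q = (150, -130, 0)
|p × q| = √(150² + (-130)² + 0²) = √39400 ≈ 198.4943
area = ½ · 198.4943 ≈ 99.247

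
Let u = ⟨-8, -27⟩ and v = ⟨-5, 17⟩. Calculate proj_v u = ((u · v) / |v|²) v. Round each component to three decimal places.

u · v = (-8)·(-5) + (-27)·17 = 40 - 459 = -419
|v|² = 25 + 289 = 314
proj_v u = (-419/314) · (-5, 17) ≈ (6.672, -22.685)

(6.672, -22.685)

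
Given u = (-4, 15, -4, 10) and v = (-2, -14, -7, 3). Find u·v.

u · v = (-4)·(-2) + 15·(-14) + (-4)·(-7) + 10·3 = 8 - 210 + 28 + 30 = -144

-144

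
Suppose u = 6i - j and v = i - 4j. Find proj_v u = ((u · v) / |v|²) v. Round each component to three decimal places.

u · v = 6·1 + (-1)·(-4) = 6 + 4 = 10
|v|² = 1 + 16 = 17
proj_v u = (10/17) · (1, -4) ≈ (0.588, -2.353)

(0.588, -2.353)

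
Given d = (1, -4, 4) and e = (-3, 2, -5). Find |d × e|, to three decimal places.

17.117

i: (-4)·(-5) - 4·2 = 20 - 8 = 12
j: 4·(-3) - 1·(-5) = -12 - (-5) = -7
k: 1·2 - (-4)·(-3) = 2 - 12 = -10
d × e = (12, -7, -10)
|d × e| = √(12² + (-7)² + (-10)²) = √293 ≈ 17.1172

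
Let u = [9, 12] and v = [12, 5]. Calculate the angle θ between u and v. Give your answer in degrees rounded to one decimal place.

30.5

u · v = 9·12 + 12·5 = 108 + 60 = 168
|u|² = 81 + 144 = 225,  |u| = √225 ≈ 15.000000
|v|² = 144 + 25 = 169,  |v| = √169 ≈ 13.000000
cos θ = 168 / (15.000000 · 13.000000) ≈ 0.86154
θ = arccos(0.86154) ≈ 30.5°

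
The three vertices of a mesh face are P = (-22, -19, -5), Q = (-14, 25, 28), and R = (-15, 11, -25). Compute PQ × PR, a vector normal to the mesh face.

(-1870, 391, -68)

PQ = (8, 44, 33)
PR = (7, 30, -20)
i: 44·(-20) - 33·30 = -880 - 990 = -1870
j: 33·7 - 8·(-20) = 231 - (-160) = 391
k: 8·30 - 44·7 = 240 - 308 = -68
PQ × PR = (-1870, 391, -68)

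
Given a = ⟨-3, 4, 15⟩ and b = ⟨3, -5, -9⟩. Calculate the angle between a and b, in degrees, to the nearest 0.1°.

165.3

a · b = (-3)·3 + 4·(-5) + 15·(-9) = -9 - 20 - 135 = -164
|a|² = 9 + 16 + 225 = 250,  |a| = √250 ≈ 15.811388
|b|² = 9 + 25 + 81 = 115,  |b| = √115 ≈ 10.723805
cos θ = -164 / (15.811388 · 10.723805) ≈ -0.96722
θ = arccos(-0.96722) ≈ 165.3°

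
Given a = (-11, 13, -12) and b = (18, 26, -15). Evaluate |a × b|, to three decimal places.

655.172

i: 13·(-15) - (-12)·26 = -195 - (-312) = 117
j: (-12)·18 - (-11)·(-15) = -216 - 165 = -381
k: (-11)·26 - 13·18 = -286 - 234 = -520
a × b = (117, -381, -520)
|a × b| = √(117² + (-381)² + (-520)²) = √429250 ≈ 655.1717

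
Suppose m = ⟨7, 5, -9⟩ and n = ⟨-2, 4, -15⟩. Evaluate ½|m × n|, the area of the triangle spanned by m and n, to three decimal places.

i: 5·(-15) - (-9)·4 = -75 - (-36) = -39
j: (-9)·(-2) - 7·(-15) = 18 - (-105) = 123
k: 7·4 - 5·(-2) = 28 - (-10) = 38
m × n = (-39, 123, 38)
|m × n| = √((-39)² + 123² + 38²) = √18094 ≈ 134.5139
area = ½ · 134.5139 ≈ 67.257

67.257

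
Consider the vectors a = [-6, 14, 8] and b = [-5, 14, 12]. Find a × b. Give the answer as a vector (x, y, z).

i: 14·12 - 8·14 = 168 - 112 = 56
j: 8·(-5) - (-6)·12 = -40 - (-72) = 32
k: (-6)·14 - 14·(-5) = -84 - (-70) = -14
a × b = (56, 32, -14)

(56, 32, -14)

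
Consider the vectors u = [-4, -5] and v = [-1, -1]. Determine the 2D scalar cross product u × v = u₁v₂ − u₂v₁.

-1

(-4)·(-1) - (-5)·(-1) = 4 - 5 = -1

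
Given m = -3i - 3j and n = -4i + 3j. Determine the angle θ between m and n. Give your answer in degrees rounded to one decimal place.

81.9

m · n = (-3)·(-4) + (-3)·3 = 12 - 9 = 3
|m|² = 9 + 9 = 18,  |m| = √18 ≈ 4.242641
|n|² = 16 + 9 = 25,  |n| = √25 ≈ 5.000000
cos θ = 3 / (4.242641 · 5.000000) ≈ 0.14142
θ = arccos(0.14142) ≈ 81.9°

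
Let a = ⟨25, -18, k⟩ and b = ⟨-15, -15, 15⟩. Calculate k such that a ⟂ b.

a · b = 25·(-15) + (-18)·(-15) + k·15 = -105 + 15k
Set equal to 0: 15k = 105, so k = 7.

7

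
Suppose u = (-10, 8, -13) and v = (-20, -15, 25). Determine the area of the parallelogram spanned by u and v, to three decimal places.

i: 8·25 - (-13)·(-15) = 200 - 195 = 5
j: (-13)·(-20) - (-10)·25 = 260 - (-250) = 510
k: (-10)·(-15) - 8·(-20) = 150 - (-160) = 310
u × v = (5, 510, 310)
|u × v| = √(5² + 510² + 310²) = √356225 ≈ 596.8459

596.846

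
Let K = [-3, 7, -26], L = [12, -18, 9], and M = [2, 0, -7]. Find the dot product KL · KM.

915

KL = L − K = (15, -25, 35)
KM = M − K = (5, -7, 19)
KL · KM = 15·5 + (-25)·(-7) + 35·19 = 75 + 175 + 665 = 915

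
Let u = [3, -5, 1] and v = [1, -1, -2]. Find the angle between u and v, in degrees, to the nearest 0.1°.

65.5

u · v = 3·1 + (-5)·(-1) + 1·(-2) = 3 + 5 - 2 = 6
|u|² = 9 + 25 + 1 = 35,  |u| = √35 ≈ 5.916080
|v|² = 1 + 1 + 4 = 6,  |v| = √6 ≈ 2.449490
cos θ = 6 / (5.916080 · 2.449490) ≈ 0.41404
θ = arccos(0.41404) ≈ 65.5°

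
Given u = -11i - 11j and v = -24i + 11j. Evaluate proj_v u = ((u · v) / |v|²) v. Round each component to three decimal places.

u · v = (-11)·(-24) + (-11)·11 = 264 - 121 = 143
|v|² = 576 + 121 = 697
proj_v u = (143/697) · (-24, 11) ≈ (-4.924, 2.257)

(-4.924, 2.257)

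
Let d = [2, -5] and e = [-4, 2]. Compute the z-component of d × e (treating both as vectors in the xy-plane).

2·2 - (-5)·(-4) = 4 - 20 = -16

-16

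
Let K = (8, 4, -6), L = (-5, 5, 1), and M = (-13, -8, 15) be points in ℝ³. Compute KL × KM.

KL = (-13, 1, 7)
KM = (-21, -12, 21)
i: 1·21 - 7·(-12) = 21 - (-84) = 105
j: 7·(-21) - (-13)·21 = -147 - (-273) = 126
k: (-13)·(-12) - 1·(-21) = 156 - (-21) = 177
KL × KM = (105, 126, 177)

(105, 126, 177)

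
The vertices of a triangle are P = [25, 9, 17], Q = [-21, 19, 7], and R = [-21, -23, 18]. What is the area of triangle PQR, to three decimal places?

PQ = (-46, 10, -10),  PR = (-46, -32, 1)
i: 10·1 - (-10)·(-32) = 10 - 320 = -310
j: (-10)·(-46) - (-46)·1 = 460 - (-46) = 506
k: (-46)·(-32) - 10·(-46) = 1472 - (-460) = 1932
PQ × PR = (-310, 506, 1932)
|PQ × PR| = √4084760 ≈ 2021.0789
area = ½ · 2021.0789 ≈ 1010.539

1010.539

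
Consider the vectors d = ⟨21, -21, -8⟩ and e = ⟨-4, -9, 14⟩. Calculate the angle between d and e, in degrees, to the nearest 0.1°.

90.8

d · e = 21·(-4) + (-21)·(-9) + (-8)·14 = -84 + 189 - 112 = -7
|d|² = 441 + 441 + 64 = 946,  |d| = √946 ≈ 30.757113
|e|² = 16 + 81 + 196 = 293,  |e| = √293 ≈ 17.117243
cos θ = -7 / (30.757113 · 17.117243) ≈ -0.01330
θ = arccos(-0.01330) ≈ 90.8°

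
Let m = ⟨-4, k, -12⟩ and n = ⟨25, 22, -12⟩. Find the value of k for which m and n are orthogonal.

-2

m · n = (-4)·25 + k·22 + (-12)·(-12) = 44 + 22k
Set equal to 0: 22k = -44, so k = -2.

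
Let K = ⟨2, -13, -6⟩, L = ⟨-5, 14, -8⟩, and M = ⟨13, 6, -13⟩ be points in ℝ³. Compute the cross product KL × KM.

KL = (-7, 27, -2)
KM = (11, 19, -7)
i: 27·(-7) - (-2)·19 = -189 - (-38) = -151
j: (-2)·11 - (-7)·(-7) = -22 - 49 = -71
k: (-7)·19 - 27·11 = -133 - 297 = -430
KL × KM = (-151, -71, -430)

(-151, -71, -430)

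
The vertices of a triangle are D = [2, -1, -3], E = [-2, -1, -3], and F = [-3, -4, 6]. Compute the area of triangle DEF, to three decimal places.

18.974

DE = (-4, 0, 0),  DF = (-5, -3, 9)
i: 0·9 - 0·(-3) = 0 - 0 = 0
j: 0·(-5) - (-4)·9 = 0 - (-36) = 36
k: (-4)·(-3) - 0·(-5) = 12 - 0 = 12
DE × DF = (0, 36, 12)
|DE × DF| = √1440 ≈ 37.9473
area = ½ · 37.9473 ≈ 18.974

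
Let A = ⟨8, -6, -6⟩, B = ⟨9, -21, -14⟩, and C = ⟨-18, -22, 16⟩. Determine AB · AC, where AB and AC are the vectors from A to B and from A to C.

38

AB = B − A = (1, -15, -8)
AC = C − A = (-26, -16, 22)
AB · AC = 1·(-26) + (-15)·(-16) + (-8)·22 = -26 + 240 - 176 = 38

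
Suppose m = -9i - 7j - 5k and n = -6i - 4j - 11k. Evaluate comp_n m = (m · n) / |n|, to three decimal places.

10.416

m · n = (-9)·(-6) + (-7)·(-4) + (-5)·(-11) = 54 + 28 + 55 = 137
|n| = √(36 + 16 + 121) = √173 ≈ 13.1529
comp_n m = 137 / √173 ≈ 10.416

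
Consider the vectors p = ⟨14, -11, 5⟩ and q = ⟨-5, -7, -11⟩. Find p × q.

(156, 129, -153)

i: (-11)·(-11) - 5·(-7) = 121 - (-35) = 156
j: 5·(-5) - 14·(-11) = -25 - (-154) = 129
k: 14·(-7) - (-11)·(-5) = -98 - 55 = -153
p × q = (156, 129, -153)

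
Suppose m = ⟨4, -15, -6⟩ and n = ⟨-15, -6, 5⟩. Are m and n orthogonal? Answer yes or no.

m · n = 4·(-15) + (-15)·(-6) + (-6)·5 = -60 + 90 - 30 = 0
Zero, so the vectors are orthogonal.

yes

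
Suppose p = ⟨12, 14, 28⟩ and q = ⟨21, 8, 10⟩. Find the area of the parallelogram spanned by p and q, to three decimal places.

515.057

i: 14·10 - 28·8 = 140 - 224 = -84
j: 28·21 - 12·10 = 588 - 120 = 468
k: 12·8 - 14·21 = 96 - 294 = -198
p × q = (-84, 468, -198)
|p × q| = √((-84)² + 468² + (-198)²) = √265284 ≈ 515.0573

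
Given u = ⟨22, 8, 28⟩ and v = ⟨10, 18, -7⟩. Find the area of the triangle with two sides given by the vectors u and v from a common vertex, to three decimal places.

i: 8·(-7) - 28·18 = -56 - 504 = -560
j: 28·10 - 22·(-7) = 280 - (-154) = 434
k: 22·18 - 8·10 = 396 - 80 = 316
u × v = (-560, 434, 316)
|u × v| = √((-560)² + 434² + 316²) = √601812 ≈ 775.7654
area = ½ · 775.7654 ≈ 387.883

387.883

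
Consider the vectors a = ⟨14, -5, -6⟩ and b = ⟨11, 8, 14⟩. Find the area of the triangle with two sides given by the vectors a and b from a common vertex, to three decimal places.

i: (-5)·14 - (-6)·8 = -70 - (-48) = -22
j: (-6)·11 - 14·14 = -66 - 196 = -262
k: 14·8 - (-5)·11 = 112 - (-55) = 167
a × b = (-22, -262, 167)
|a × b| = √((-22)² + (-262)² + 167²) = √97017 ≈ 311.4755
area = ½ · 311.4755 ≈ 155.738

155.738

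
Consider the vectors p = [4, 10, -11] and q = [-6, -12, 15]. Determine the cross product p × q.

(18, 6, 12)

i: 10·15 - (-11)·(-12) = 150 - 132 = 18
j: (-11)·(-6) - 4·15 = 66 - 60 = 6
k: 4·(-12) - 10·(-6) = -48 - (-60) = 12
p × q = (18, 6, 12)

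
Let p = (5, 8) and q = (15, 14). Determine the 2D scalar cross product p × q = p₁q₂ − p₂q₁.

-50

5·14 - 8·15 = 70 - 120 = -50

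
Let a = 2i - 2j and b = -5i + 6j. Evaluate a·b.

a · b = 2·(-5) + (-2)·6 = -10 - 12 = -22

-22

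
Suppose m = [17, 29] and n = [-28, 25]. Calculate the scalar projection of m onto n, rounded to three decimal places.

m · n = 17·(-28) + 29·25 = -476 + 725 = 249
|n| = √(784 + 625) = √1409 ≈ 37.5366
comp_n m = 249 / √1409 ≈ 6.634

6.634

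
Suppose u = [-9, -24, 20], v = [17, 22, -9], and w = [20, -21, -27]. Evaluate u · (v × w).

-15589

v × w:
i: 22·(-27) - (-9)·(-21) = -594 - 189 = -783
j: (-9)·20 - 17·(-27) = -180 - (-459) = 279
k: 17·(-21) - 22·20 = -357 - 440 = -797
v × w = (-783, 279, -797)
u · (v × w) = (-9)·(-783) + (-24)·279 + 20·(-797) = 7047 - 6696 - 15940 = -15589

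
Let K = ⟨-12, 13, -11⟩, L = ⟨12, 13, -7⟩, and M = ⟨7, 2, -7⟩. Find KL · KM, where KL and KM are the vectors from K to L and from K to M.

472

KL = L − K = (24, 0, 4)
KM = M − K = (19, -11, 4)
KL · KM = 24·19 + 0·(-11) + 4·4 = 456 + 0 + 16 = 472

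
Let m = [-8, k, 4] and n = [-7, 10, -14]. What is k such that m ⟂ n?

0

m · n = (-8)·(-7) + k·10 + 4·(-14) = 0 + 10k
Set equal to 0: 10k = 0, so k = 0.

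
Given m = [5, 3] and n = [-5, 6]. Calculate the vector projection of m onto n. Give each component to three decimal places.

(0.574, -0.689)

m · n = 5·(-5) + 3·6 = -25 + 18 = -7
|n|² = 25 + 36 = 61
proj_n m = (-7/61) · (-5, 6) ≈ (0.574, -0.689)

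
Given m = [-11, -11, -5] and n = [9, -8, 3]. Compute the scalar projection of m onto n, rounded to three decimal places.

m · n = (-11)·9 + (-11)·(-8) + (-5)·3 = -99 + 88 - 15 = -26
|n| = √(81 + 64 + 9) = √154 ≈ 12.4097
comp_n m = -26 / √154 ≈ -2.095

-2.095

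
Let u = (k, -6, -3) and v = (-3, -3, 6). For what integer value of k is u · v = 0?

0

u · v = k·(-3) + (-6)·(-3) + (-3)·6 = 0 - 3k
Set equal to 0: -3k = 0, so k = 0.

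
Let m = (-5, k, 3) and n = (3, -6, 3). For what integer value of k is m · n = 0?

-1

m · n = (-5)·3 + k·(-6) + 3·3 = -6 - 6k
Set equal to 0: -6k = 6, so k = -1.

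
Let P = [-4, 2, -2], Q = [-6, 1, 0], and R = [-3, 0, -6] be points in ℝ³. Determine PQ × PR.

PQ = (-2, -1, 2)
PR = (1, -2, -4)
i: (-1)·(-4) - 2·(-2) = 4 - (-4) = 8
j: 2·1 - (-2)·(-4) = 2 - 8 = -6
k: (-2)·(-2) - (-1)·1 = 4 - (-1) = 5
PQ × PR = (8, -6, 5)

(8, -6, 5)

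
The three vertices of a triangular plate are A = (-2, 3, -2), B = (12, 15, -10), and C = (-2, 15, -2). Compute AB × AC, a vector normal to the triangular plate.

AB = (14, 12, -8)
AC = (0, 12, 0)
i: 12·0 - (-8)·12 = 0 - (-96) = 96
j: (-8)·0 - 14·0 = 0 - 0 = 0
k: 14·12 - 12·0 = 168 - 0 = 168
AB × AC = (96, 0, 168)

(96, 0, 168)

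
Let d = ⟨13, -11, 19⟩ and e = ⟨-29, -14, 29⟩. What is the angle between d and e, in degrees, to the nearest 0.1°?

d · e = 13·(-29) + (-11)·(-14) + 19·29 = -377 + 154 + 551 = 328
|d|² = 169 + 121 + 361 = 651,  |d| = √651 ≈ 25.514702
|e|² = 841 + 196 + 841 = 1878,  |e| = √1878 ≈ 43.335897
cos θ = 328 / (25.514702 · 43.335897) ≈ 0.29664
θ = arccos(0.29664) ≈ 72.7°

72.7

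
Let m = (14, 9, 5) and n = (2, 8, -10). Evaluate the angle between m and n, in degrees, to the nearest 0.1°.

m · n = 14·2 + 9·8 + 5·(-10) = 28 + 72 - 50 = 50
|m|² = 196 + 81 + 25 = 302,  |m| = √302 ≈ 17.378147
|n|² = 4 + 64 + 100 = 168,  |n| = √168 ≈ 12.961481
cos θ = 50 / (17.378147 · 12.961481) ≈ 0.22198
θ = arccos(0.22198) ≈ 77.2°

77.2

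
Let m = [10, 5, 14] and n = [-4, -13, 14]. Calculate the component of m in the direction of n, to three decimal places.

4.662

m · n = 10·(-4) + 5·(-13) + 14·14 = -40 - 65 + 196 = 91
|n| = √(16 + 169 + 196) = √381 ≈ 19.5192
comp_n m = 91 / √381 ≈ 4.662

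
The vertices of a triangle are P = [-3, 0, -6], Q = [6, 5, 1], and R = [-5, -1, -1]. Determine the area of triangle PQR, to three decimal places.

PQ = (9, 5, 7),  PR = (-2, -1, 5)
i: 5·5 - 7·(-1) = 25 - (-7) = 32
j: 7·(-2) - 9·5 = -14 - 45 = -59
k: 9·(-1) - 5·(-2) = -9 - (-10) = 1
PQ × PR = (32, -59, 1)
|PQ × PR| = √4506 ≈ 67.1267
area = ½ · 67.1267 ≈ 33.563

33.563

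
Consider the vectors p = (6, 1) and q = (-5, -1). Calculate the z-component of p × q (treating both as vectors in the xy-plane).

-1

6·(-1) - 1·(-5) = -6 - (-5) = -1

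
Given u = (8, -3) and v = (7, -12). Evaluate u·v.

92

u · v = 8·7 + (-3)·(-12) = 56 + 36 = 92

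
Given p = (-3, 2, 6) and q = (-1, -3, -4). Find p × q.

(10, -18, 11)

i: 2·(-4) - 6·(-3) = -8 - (-18) = 10
j: 6·(-1) - (-3)·(-4) = -6 - 12 = -18
k: (-3)·(-3) - 2·(-1) = 9 - (-2) = 11
p × q = (10, -18, 11)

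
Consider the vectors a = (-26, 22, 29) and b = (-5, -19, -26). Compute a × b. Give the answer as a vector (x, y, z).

(-21, -821, 604)

i: 22·(-26) - 29·(-19) = -572 - (-551) = -21
j: 29·(-5) - (-26)·(-26) = -145 - 676 = -821
k: (-26)·(-19) - 22·(-5) = 494 - (-110) = 604
a × b = (-21, -821, 604)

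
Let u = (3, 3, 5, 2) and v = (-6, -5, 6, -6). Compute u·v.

u · v = 3·(-6) + 3·(-5) + 5·6 + 2·(-6) = -18 - 15 + 30 - 12 = -15

-15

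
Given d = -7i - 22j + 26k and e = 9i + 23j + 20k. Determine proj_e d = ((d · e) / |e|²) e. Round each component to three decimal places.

(-0.437, -1.116, -0.970)

d · e = (-7)·9 + (-22)·23 + 26·20 = -63 - 506 + 520 = -49
|e|² = 81 + 529 + 400 = 1010
proj_e d = (-49/1010) · (9, 23, 20) ≈ (-0.437, -1.116, -0.970)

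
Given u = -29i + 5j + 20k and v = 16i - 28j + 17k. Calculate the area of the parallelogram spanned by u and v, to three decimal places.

i: 5·17 - 20·(-28) = 85 - (-560) = 645
j: 20·16 - (-29)·17 = 320 - (-493) = 813
k: (-29)·(-28) - 5·16 = 812 - 80 = 732
u × v = (645, 813, 732)
|u × v| = √(645² + 813² + 732²) = √1612818 ≈ 1269.9677

1269.968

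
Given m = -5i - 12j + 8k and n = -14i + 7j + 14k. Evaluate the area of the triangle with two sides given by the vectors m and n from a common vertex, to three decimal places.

i: (-12)·14 - 8·7 = -168 - 56 = -224
j: 8·(-14) - (-5)·14 = -112 - (-70) = -42
k: (-5)·7 - (-12)·(-14) = -35 - 168 = -203
m × n = (-224, -42, -203)
|m × n| = √((-224)² + (-42)² + (-203)²) = √93149 ≈ 305.2032
area = ½ · 305.2032 ≈ 152.602

152.602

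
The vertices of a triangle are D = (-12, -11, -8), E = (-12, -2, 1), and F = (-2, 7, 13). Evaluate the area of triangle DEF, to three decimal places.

65.056

DE = (0, 9, 9),  DF = (10, 18, 21)
i: 9·21 - 9·18 = 189 - 162 = 27
j: 9·10 - 0·21 = 90 - 0 = 90
k: 0·18 - 9·10 = 0 - 90 = -90
DE × DF = (27, 90, -90)
|DE × DF| = √16929 ≈ 130.1115
area = ½ · 130.1115 ≈ 65.056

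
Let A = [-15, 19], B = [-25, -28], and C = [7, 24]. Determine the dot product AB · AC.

AB = B − A = (-10, -47)
AC = C − A = (22, 5)
AB · AC = (-10)·22 + (-47)·5 = -220 - 235 = -455

-455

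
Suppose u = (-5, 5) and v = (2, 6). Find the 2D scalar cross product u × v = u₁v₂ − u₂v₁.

-40

(-5)·6 - 5·2 = -30 - 10 = -40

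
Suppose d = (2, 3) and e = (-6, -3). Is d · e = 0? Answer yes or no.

no

d · e = 2·(-6) + 3·(-3) = -12 - 9 = -21
Nonzero, so the vectors are not orthogonal.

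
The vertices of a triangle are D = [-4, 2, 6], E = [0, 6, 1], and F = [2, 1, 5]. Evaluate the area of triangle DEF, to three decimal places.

19.628

DE = (4, 4, -5),  DF = (6, -1, -1)
i: 4·(-1) - (-5)·(-1) = -4 - 5 = -9
j: (-5)·6 - 4·(-1) = -30 - (-4) = -26
k: 4·(-1) - 4·6 = -4 - 24 = -28
DE × DF = (-9, -26, -28)
|DE × DF| = √1541 ≈ 39.2556
area = ½ · 39.2556 ≈ 19.628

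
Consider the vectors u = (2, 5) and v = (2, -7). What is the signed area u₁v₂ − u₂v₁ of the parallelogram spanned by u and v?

2·(-7) - 5·2 = -14 - 10 = -24

-24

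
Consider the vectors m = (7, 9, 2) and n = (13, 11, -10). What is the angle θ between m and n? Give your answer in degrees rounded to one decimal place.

m · n = 7·13 + 9·11 + 2·(-10) = 91 + 99 - 20 = 170
|m|² = 49 + 81 + 4 = 134,  |m| = √134 ≈ 11.575837
|n|² = 169 + 121 + 100 = 390,  |n| = √390 ≈ 19.748418
cos θ = 170 / (11.575837 · 19.748418) ≈ 0.74364
θ = arccos(0.74364) ≈ 42.0°

42.0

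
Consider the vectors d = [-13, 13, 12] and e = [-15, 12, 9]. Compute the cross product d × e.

i: 13·9 - 12·12 = 117 - 144 = -27
j: 12·(-15) - (-13)·9 = -180 - (-117) = -63
k: (-13)·12 - 13·(-15) = -156 - (-195) = 39
d × e = (-27, -63, 39)

(-27, -63, 39)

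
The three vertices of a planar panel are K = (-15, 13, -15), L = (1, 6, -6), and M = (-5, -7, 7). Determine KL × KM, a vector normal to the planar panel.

KL = (16, -7, 9)
KM = (10, -20, 22)
i: (-7)·22 - 9·(-20) = -154 - (-180) = 26
j: 9·10 - 16·22 = 90 - 352 = -262
k: 16·(-20) - (-7)·10 = -320 - (-70) = -250
KL × KM = (26, -262, -250)

(26, -262, -250)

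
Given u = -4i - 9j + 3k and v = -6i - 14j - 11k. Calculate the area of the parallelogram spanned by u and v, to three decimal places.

i: (-9)·(-11) - 3·(-14) = 99 - (-42) = 141
j: 3·(-6) - (-4)·(-11) = -18 - 44 = -62
k: (-4)·(-14) - (-9)·(-6) = 56 - 54 = 2
u × v = (141, -62, 2)
|u × v| = √(141² + (-62)² + 2²) = √23729 ≈ 154.0422

154.042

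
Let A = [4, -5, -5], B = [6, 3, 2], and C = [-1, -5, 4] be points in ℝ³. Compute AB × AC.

(72, -53, 40)

AB = (2, 8, 7)
AC = (-5, 0, 9)
i: 8·9 - 7·0 = 72 - 0 = 72
j: 7·(-5) - 2·9 = -35 - 18 = -53
k: 2·0 - 8·(-5) = 0 - (-40) = 40
AB × AC = (72, -53, 40)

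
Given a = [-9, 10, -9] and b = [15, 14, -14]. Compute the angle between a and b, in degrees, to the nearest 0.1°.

71.0

a · b = (-9)·15 + 10·14 + (-9)·(-14) = -135 + 140 + 126 = 131
|a|² = 81 + 100 + 81 = 262,  |a| = √262 ≈ 16.186414
|b|² = 225 + 196 + 196 = 617,  |b| = √617 ≈ 24.839485
cos θ = 131 / (16.186414 · 24.839485) ≈ 0.32582
θ = arccos(0.32582) ≈ 71.0°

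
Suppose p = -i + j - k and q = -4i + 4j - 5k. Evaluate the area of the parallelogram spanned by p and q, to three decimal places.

i: 1·(-5) - (-1)·4 = -5 - (-4) = -1
j: (-1)·(-4) - (-1)·(-5) = 4 - 5 = -1
k: (-1)·4 - 1·(-4) = -4 - (-4) = 0
p × q = (-1, -1, 0)
|p × q| = √((-1)² + (-1)² + 0²) = √2 ≈ 1.4142

1.414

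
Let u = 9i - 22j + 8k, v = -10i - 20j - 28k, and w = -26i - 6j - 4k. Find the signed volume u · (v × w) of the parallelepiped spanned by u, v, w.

-19608

v × w:
i: (-20)·(-4) - (-28)·(-6) = 80 - 168 = -88
j: (-28)·(-26) - (-10)·(-4) = 728 - 40 = 688
k: (-10)·(-6) - (-20)·(-26) = 60 - 520 = -460
v × w = (-88, 688, -460)
u · (v × w) = 9·(-88) + (-22)·688 + 8·(-460) = -792 - 15136 - 3680 = -19608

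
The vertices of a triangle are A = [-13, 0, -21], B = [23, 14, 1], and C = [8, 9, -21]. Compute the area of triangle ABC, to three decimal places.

AB = (36, 14, 22),  AC = (21, 9, 0)
i: 14·0 - 22·9 = 0 - 198 = -198
j: 22·21 - 36·0 = 462 - 0 = 462
k: 36·9 - 14·21 = 324 - 294 = 30
AB × AC = (-198, 462, 30)
|AB × AC| = √253548 ≈ 503.5355
area = ½ · 503.5355 ≈ 251.768

251.768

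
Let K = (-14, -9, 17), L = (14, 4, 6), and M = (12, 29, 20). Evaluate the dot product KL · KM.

KL = L − K = (28, 13, -11)
KM = M − K = (26, 38, 3)
KL · KM = 28·26 + 13·38 + (-11)·3 = 728 + 494 - 33 = 1189

1189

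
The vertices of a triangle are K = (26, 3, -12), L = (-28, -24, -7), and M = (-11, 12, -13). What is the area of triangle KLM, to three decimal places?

KL = (-54, -27, 5),  KM = (-37, 9, -1)
i: (-27)·(-1) - 5·9 = 27 - 45 = -18
j: 5·(-37) - (-54)·(-1) = -185 - 54 = -239
k: (-54)·9 - (-27)·(-37) = -486 - 999 = -1485
KL × KM = (-18, -239, -1485)
|KL × KM| = √2262670 ≈ 1504.2174
area = ½ · 1504.2174 ≈ 752.109

752.109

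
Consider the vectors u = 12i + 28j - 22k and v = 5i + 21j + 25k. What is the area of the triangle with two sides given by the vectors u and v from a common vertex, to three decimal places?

618.645

i: 28·25 - (-22)·21 = 700 - (-462) = 1162
j: (-22)·5 - 12·25 = -110 - 300 = -410
k: 12·21 - 28·5 = 252 - 140 = 112
u × v = (1162, -410, 112)
|u × v| = √(1162² + (-410)² + 112²) = √1530888 ≈ 1237.2906
area = ½ · 1237.2906 ≈ 618.645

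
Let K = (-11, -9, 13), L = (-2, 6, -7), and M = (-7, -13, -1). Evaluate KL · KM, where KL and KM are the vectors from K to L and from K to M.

256

KL = L − K = (9, 15, -20)
KM = M − K = (4, -4, -14)
KL · KM = 9·4 + 15·(-4) + (-20)·(-14) = 36 - 60 + 280 = 256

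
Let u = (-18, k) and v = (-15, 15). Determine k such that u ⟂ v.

u · v = (-18)·(-15) + k·15 = 270 + 15k
Set equal to 0: 15k = -270, so k = -18.

-18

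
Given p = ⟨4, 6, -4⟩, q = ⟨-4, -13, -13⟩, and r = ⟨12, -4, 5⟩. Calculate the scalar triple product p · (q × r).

q × r:
i: (-13)·5 - (-13)·(-4) = -65 - 52 = -117
j: (-13)·12 - (-4)·5 = -156 - (-20) = -136
k: (-4)·(-4) - (-13)·12 = 16 - (-156) = 172
q × r = (-117, -136, 172)
p · (q × r) = 4·(-117) + 6·(-136) + (-4)·172 = -468 - 816 - 688 = -1972

-1972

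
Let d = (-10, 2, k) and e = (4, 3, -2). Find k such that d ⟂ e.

d · e = (-10)·4 + 2·3 + k·(-2) = -34 - 2k
Set equal to 0: -2k = 34, so k = -17.

-17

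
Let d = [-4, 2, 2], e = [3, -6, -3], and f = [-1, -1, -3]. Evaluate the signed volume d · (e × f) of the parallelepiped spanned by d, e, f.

-54

e × f:
i: (-6)·(-3) - (-3)·(-1) = 18 - 3 = 15
j: (-3)·(-1) - 3·(-3) = 3 - (-9) = 12
k: 3·(-1) - (-6)·(-1) = -3 - 6 = -9
e × f = (15, 12, -9)
d · (e × f) = (-4)·15 + 2·12 + 2·(-9) = -60 + 24 - 18 = -54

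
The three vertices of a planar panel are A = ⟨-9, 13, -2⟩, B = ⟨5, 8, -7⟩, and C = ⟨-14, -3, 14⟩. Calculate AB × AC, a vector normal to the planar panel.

AB = (14, -5, -5)
AC = (-5, -16, 16)
i: (-5)·16 - (-5)·(-16) = -80 - 80 = -160
j: (-5)·(-5) - 14·16 = 25 - 224 = -199
k: 14·(-16) - (-5)·(-5) = -224 - 25 = -249
AB × AC = (-160, -199, -249)

(-160, -199, -249)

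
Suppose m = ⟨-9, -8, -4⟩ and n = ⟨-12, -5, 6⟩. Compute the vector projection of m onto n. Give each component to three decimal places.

(-7.259, -3.024, 3.629)

m · n = (-9)·(-12) + (-8)·(-5) + (-4)·6 = 108 + 40 - 24 = 124
|n|² = 144 + 25 + 36 = 205
proj_n m = (124/205) · (-12, -5, 6) ≈ (-7.259, -3.024, 3.629)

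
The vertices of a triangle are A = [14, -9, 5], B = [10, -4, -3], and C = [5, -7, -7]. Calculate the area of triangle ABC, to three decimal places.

AB = (-4, 5, -8),  AC = (-9, 2, -12)
i: 5·(-12) - (-8)·2 = -60 - (-16) = -44
j: (-8)·(-9) - (-4)·(-12) = 72 - 48 = 24
k: (-4)·2 - 5·(-9) = -8 - (-45) = 37
AB × AC = (-44, 24, 37)
|AB × AC| = √3881 ≈ 62.2977
area = ½ · 62.2977 ≈ 31.149

31.149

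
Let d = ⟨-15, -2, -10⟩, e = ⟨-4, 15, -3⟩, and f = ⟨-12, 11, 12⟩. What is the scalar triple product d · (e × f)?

e × f:
i: 15·12 - (-3)·11 = 180 - (-33) = 213
j: (-3)·(-12) - (-4)·12 = 36 - (-48) = 84
k: (-4)·11 - 15·(-12) = -44 - (-180) = 136
e × f = (213, 84, 136)
d · (e × f) = (-15)·213 + (-2)·84 + (-10)·136 = -3195 - 168 - 1360 = -4723

-4723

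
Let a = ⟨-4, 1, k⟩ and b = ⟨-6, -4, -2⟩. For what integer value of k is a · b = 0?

a · b = (-4)·(-6) + 1·(-4) + k·(-2) = 20 - 2k
Set equal to 0: -2k = -20, so k = 10.

10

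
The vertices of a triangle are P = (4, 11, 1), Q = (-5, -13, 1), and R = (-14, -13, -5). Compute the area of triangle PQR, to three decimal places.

PQ = (-9, -24, 0),  PR = (-18, -24, -6)
i: (-24)·(-6) - 0·(-24) = 144 - 0 = 144
j: 0·(-18) - (-9)·(-6) = 0 - 54 = -54
k: (-9)·(-24) - (-24)·(-18) = 216 - 432 = -216
PQ × PR = (144, -54, -216)
|PQ × PR| = √70308 ≈ 265.1566
area = ½ · 265.1566 ≈ 132.578

132.578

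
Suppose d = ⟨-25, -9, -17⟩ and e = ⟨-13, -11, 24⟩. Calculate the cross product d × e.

i: (-9)·24 - (-17)·(-11) = -216 - 187 = -403
j: (-17)·(-13) - (-25)·24 = 221 - (-600) = 821
k: (-25)·(-11) - (-9)·(-13) = 275 - 117 = 158
d × e = (-403, 821, 158)

(-403, 821, 158)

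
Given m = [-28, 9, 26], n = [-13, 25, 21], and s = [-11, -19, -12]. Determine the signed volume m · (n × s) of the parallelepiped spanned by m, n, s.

n × s:
i: 25·(-12) - 21·(-19) = -300 - (-399) = 99
j: 21·(-11) - (-13)·(-12) = -231 - 156 = -387
k: (-13)·(-19) - 25·(-11) = 247 - (-275) = 522
n × s = (99, -387, 522)
m · (n × s) = (-28)·99 + 9·(-387) + 26·522 = -2772 - 3483 + 13572 = 7317

7317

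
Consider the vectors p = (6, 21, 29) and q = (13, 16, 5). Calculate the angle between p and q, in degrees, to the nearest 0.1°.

43.5

p · q = 6·13 + 21·16 + 29·5 = 78 + 336 + 145 = 559
|p|² = 36 + 441 + 841 = 1318,  |p| = √1318 ≈ 36.304270
|q|² = 169 + 256 + 25 = 450,  |q| = √450 ≈ 21.213203
cos θ = 559 / (36.304270 · 21.213203) ≈ 0.72585
θ = arccos(0.72585) ≈ 43.5°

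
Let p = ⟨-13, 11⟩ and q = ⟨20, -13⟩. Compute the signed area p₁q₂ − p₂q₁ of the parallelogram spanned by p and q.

(-13)·(-13) - 11·20 = 169 - 220 = -51

-51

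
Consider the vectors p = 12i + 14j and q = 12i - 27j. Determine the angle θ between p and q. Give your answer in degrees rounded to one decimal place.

115.4

p · q = 12·12 + 14·(-27) = 144 - 378 = -234
|p|² = 144 + 196 = 340,  |p| = √340 ≈ 18.439089
|q|² = 144 + 729 = 873,  |q| = √873 ≈ 29.546573
cos θ = -234 / (18.439089 · 29.546573) ≈ -0.42951
θ = arccos(-0.42951) ≈ 115.4°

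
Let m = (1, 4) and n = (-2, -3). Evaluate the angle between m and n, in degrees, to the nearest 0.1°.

160.3

m · n = 1·(-2) + 4·(-3) = -2 - 12 = -14
|m|² = 1 + 16 = 17,  |m| = √17 ≈ 4.123106
|n|² = 4 + 9 = 13,  |n| = √13 ≈ 3.605551
cos θ = -14 / (4.123106 · 3.605551) ≈ -0.94174
θ = arccos(-0.94174) ≈ 160.3°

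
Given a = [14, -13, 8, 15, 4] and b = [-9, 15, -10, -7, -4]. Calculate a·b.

a · b = 14·(-9) + (-13)·15 + 8·(-10) + 15·(-7) + 4·(-4) = -126 - 195 - 80 - 105 - 16 = -522

-522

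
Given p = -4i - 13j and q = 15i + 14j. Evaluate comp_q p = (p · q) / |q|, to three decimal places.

p · q = (-4)·15 + (-13)·14 = -60 - 182 = -242
|q| = √(225 + 196) = √421 ≈ 20.5183
comp_q p = -242 / √421 ≈ -11.794

-11.794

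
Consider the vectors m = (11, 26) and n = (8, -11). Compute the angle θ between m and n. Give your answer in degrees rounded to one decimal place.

m · n = 11·8 + 26·(-11) = 88 - 286 = -198
|m|² = 121 + 676 = 797,  |m| = √797 ≈ 28.231188
|n|² = 64 + 121 = 185,  |n| = √185 ≈ 13.601471
cos θ = -198 / (28.231188 · 13.601471) ≈ -0.51564
θ = arccos(-0.51564) ≈ 121.0°

121.0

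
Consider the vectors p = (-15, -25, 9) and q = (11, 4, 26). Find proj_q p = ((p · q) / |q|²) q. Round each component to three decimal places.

p · q = (-15)·11 + (-25)·4 + 9·26 = -165 - 100 + 234 = -31
|q|² = 121 + 16 + 676 = 813
proj_q p = (-31/813) · (11, 4, 26) ≈ (-0.419, -0.153, -0.991)

(-0.419, -0.153, -0.991)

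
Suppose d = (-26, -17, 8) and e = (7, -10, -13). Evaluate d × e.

i: (-17)·(-13) - 8·(-10) = 221 - (-80) = 301
j: 8·7 - (-26)·(-13) = 56 - 338 = -282
k: (-26)·(-10) - (-17)·7 = 260 - (-119) = 379
d × e = (301, -282, 379)

(301, -282, 379)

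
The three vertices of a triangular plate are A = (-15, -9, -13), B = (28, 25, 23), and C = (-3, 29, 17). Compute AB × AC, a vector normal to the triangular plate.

AB = (43, 34, 36)
AC = (12, 38, 30)
i: 34·30 - 36·38 = 1020 - 1368 = -348
j: 36·12 - 43·30 = 432 - 1290 = -858
k: 43·38 - 34·12 = 1634 - 408 = 1226
AB × AC = (-348, -858, 1226)

(-348, -858, 1226)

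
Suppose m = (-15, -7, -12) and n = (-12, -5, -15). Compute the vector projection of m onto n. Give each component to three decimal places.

m · n = (-15)·(-12) + (-7)·(-5) + (-12)·(-15) = 180 + 35 + 180 = 395
|n|² = 144 + 25 + 225 = 394
proj_n m = (395/394) · (-12, -5, -15) ≈ (-12.030, -5.013, -15.038)

(-12.030, -5.013, -15.038)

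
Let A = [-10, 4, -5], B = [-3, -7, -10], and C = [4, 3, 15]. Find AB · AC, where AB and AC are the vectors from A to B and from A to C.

AB = B − A = (7, -11, -5)
AC = C − A = (14, -1, 20)
AB · AC = 7·14 + (-11)·(-1) + (-5)·20 = 98 + 11 - 100 = 9

9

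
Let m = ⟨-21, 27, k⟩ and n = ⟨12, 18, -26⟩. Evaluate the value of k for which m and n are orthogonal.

m · n = (-21)·12 + 27·18 + k·(-26) = 234 - 26k
Set equal to 0: -26k = -234, so k = 9.

9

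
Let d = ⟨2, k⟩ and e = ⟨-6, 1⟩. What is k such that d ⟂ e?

12

d · e = 2·(-6) + k·1 = -12 + 1k
Set equal to 0: 1k = 12, so k = 12.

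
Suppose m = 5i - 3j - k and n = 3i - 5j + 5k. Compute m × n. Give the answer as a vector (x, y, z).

(-20, -28, -16)

i: (-3)·5 - (-1)·(-5) = -15 - 5 = -20
j: (-1)·3 - 5·5 = -3 - 25 = -28
k: 5·(-5) - (-3)·3 = -25 - (-9) = -16
m × n = (-20, -28, -16)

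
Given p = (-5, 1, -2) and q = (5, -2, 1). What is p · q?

-29

p · q = (-5)·5 + 1·(-2) + (-2)·1 = -25 - 2 - 2 = -29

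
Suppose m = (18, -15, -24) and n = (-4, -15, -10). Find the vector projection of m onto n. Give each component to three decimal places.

m · n = 18·(-4) + (-15)·(-15) + (-24)·(-10) = -72 + 225 + 240 = 393
|n|² = 16 + 225 + 100 = 341
proj_n m = (393/341) · (-4, -15, -10) ≈ (-4.610, -17.287, -11.525)

(-4.610, -17.287, -11.525)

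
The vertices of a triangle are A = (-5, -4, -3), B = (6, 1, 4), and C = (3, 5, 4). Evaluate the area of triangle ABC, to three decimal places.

AB = (11, 5, 7),  AC = (8, 9, 7)
i: 5·7 - 7·9 = 35 - 63 = -28
j: 7·8 - 11·7 = 56 - 77 = -21
k: 11·9 - 5·8 = 99 - 40 = 59
AB × AC = (-28, -21, 59)
|AB × AC| = √4706 ≈ 68.6003
area = ½ · 68.6003 ≈ 34.300

34.300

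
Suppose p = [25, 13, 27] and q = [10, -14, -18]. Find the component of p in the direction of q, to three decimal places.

-16.787

p · q = 25·10 + 13·(-14) + 27·(-18) = 250 - 182 - 486 = -418
|q| = √(100 + 196 + 324) = √620 ≈ 24.8998
comp_q p = -418 / √620 ≈ -16.787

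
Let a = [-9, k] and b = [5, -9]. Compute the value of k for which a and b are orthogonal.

a · b = (-9)·5 + k·(-9) = -45 - 9k
Set equal to 0: -9k = 45, so k = -5.

-5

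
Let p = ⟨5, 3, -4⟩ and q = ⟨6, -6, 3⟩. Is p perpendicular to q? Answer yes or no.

yes

p · q = 5·6 + 3·(-6) + (-4)·3 = 30 - 18 - 12 = 0
Zero, so the vectors are orthogonal.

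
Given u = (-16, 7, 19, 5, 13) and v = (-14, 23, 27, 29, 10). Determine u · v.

u · v = (-16)·(-14) + 7·23 + 19·27 + 5·29 + 13·10 = 224 + 161 + 513 + 145 + 130 = 1173

1173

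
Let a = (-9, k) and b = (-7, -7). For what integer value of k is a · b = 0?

9

a · b = (-9)·(-7) + k·(-7) = 63 - 7k
Set equal to 0: -7k = -63, so k = 9.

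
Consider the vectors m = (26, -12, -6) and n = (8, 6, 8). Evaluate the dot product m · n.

88

m · n = 26·8 + (-12)·6 + (-6)·8 = 208 - 72 - 48 = 88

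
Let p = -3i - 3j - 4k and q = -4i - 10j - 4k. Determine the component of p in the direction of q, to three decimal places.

5.048

p · q = (-3)·(-4) + (-3)·(-10) + (-4)·(-4) = 12 + 30 + 16 = 58
|q| = √(16 + 100 + 16) = √132 ≈ 11.4891
comp_q p = 58 / √132 ≈ 5.048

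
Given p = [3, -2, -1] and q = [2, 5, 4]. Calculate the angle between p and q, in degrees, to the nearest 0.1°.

p · q = 3·2 + (-2)·5 + (-1)·4 = 6 - 10 - 4 = -8
|p|² = 9 + 4 + 1 = 14,  |p| = √14 ≈ 3.741657
|q|² = 4 + 25 + 16 = 45,  |q| = √45 ≈ 6.708204
cos θ = -8 / (3.741657 · 6.708204) ≈ -0.31873
θ = arccos(-0.31873) ≈ 108.6°

108.6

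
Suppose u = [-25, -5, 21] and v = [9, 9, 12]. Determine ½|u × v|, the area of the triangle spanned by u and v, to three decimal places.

288.757

i: (-5)·12 - 21·9 = -60 - 189 = -249
j: 21·9 - (-25)·12 = 189 - (-300) = 489
k: (-25)·9 - (-5)·9 = -225 - (-45) = -180
u × v = (-249, 489, -180)
|u × v| = √((-249)² + 489² + (-180)²) = √333522 ≈ 577.5136
area = ½ · 577.5136 ≈ 288.757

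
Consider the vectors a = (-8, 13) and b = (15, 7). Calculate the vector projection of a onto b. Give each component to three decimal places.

a · b = (-8)·15 + 13·7 = -120 + 91 = -29
|b|² = 225 + 49 = 274
proj_b a = (-29/274) · (15, 7) ≈ (-1.588, -0.741)

(-1.588, -0.741)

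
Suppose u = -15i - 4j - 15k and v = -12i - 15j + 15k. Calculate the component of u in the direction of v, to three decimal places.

u · v = (-15)·(-12) + (-4)·(-15) + (-15)·15 = 180 + 60 - 225 = 15
|v| = √(144 + 225 + 225) = √594 ≈ 24.3721
comp_v u = 15 / √594 ≈ 0.615

0.615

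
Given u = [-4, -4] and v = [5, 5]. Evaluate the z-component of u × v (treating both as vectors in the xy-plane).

0

(-4)·5 - (-4)·5 = -20 - (-20) = 0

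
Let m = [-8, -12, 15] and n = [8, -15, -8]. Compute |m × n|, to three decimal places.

390.939

i: (-12)·(-8) - 15·(-15) = 96 - (-225) = 321
j: 15·8 - (-8)·(-8) = 120 - 64 = 56
k: (-8)·(-15) - (-12)·8 = 120 - (-96) = 216
m × n = (321, 56, 216)
|m × n| = √(321² + 56² + 216²) = √152833 ≈ 390.9386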